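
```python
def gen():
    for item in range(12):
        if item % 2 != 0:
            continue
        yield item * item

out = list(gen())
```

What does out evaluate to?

Step 1: Only yield item**2 when item is divisible by 2:
  item=0: 0 % 2 == 0, yield 0**2 = 0
  item=2: 2 % 2 == 0, yield 2**2 = 4
  item=4: 4 % 2 == 0, yield 4**2 = 16
  item=6: 6 % 2 == 0, yield 6**2 = 36
  item=8: 8 % 2 == 0, yield 8**2 = 64
  item=10: 10 % 2 == 0, yield 10**2 = 100
Therefore out = [0, 4, 16, 36, 64, 100].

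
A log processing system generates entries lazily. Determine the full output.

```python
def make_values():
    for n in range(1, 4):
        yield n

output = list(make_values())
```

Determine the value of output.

Step 1: The generator yields each value from range(1, 4).
Step 2: list() consumes all yields: [1, 2, 3].
Therefore output = [1, 2, 3].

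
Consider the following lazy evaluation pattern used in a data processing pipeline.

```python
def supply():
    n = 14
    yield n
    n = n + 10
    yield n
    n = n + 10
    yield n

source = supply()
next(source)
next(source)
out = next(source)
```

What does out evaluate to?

Step 1: Trace through generator execution:
  Yield 1: n starts at 14, yield 14
  Yield 2: n = 14 + 10 = 24, yield 24
  Yield 3: n = 24 + 10 = 34, yield 34
Step 2: First next() gets 14, second next() gets the second value, third next() yields 34.
Therefore out = 34.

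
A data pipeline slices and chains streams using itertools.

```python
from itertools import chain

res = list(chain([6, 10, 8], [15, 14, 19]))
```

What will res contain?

Step 1: chain() concatenates iterables: [6, 10, 8] + [15, 14, 19].
Therefore res = [6, 10, 8, 15, 14, 19].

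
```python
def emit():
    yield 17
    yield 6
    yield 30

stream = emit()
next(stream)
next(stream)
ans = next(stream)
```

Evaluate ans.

Step 1: emit() creates a generator.
Step 2: next(stream) yields 17 (consumed and discarded).
Step 3: next(stream) yields 6 (consumed and discarded).
Step 4: next(stream) yields 30, assigned to ans.
Therefore ans = 30.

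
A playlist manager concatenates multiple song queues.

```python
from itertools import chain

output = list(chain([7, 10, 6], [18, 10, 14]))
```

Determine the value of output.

Step 1: chain() concatenates iterables: [7, 10, 6] + [18, 10, 14].
Therefore output = [7, 10, 6, 18, 10, 14].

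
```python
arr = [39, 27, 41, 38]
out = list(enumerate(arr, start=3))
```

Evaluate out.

Step 1: enumerate with start=3:
  (3, 39)
  (4, 27)
  (5, 41)
  (6, 38)
Therefore out = [(3, 39), (4, 27), (5, 41), (6, 38)].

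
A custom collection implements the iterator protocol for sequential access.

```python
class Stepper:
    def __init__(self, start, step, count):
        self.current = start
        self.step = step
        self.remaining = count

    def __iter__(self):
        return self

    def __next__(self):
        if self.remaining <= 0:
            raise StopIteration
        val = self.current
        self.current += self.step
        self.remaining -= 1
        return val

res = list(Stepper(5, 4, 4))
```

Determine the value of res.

Step 1: Stepper starts at 5, increments by 4, for 4 steps:
  Yield 5, then current += 4
  Yield 9, then current += 4
  Yield 13, then current += 4
  Yield 17, then current += 4
Therefore res = [5, 9, 13, 17].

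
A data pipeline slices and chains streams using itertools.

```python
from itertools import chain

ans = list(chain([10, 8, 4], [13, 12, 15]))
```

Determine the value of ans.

Step 1: chain() concatenates iterables: [10, 8, 4] + [13, 12, 15].
Therefore ans = [10, 8, 4, 13, 12, 15].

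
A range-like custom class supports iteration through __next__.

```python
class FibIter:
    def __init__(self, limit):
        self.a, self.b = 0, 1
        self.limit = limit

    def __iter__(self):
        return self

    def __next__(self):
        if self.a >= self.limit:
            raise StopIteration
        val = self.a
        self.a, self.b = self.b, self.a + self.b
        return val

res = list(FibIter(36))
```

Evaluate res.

Step 1: Fibonacci-like sequence (a=0, b=1) until >= 36:
  Yield 0, then a,b = 1,1
  Yield 1, then a,b = 1,2
  Yield 1, then a,b = 2,3
  Yield 2, then a,b = 3,5
  Yield 3, then a,b = 5,8
  Yield 5, then a,b = 8,13
  Yield 8, then a,b = 13,21
  Yield 13, then a,b = 21,34
  Yield 21, then a,b = 34,55
  Yield 34, then a,b = 55,89
Step 2: 55 >= 36, stop.
Therefore res = [0, 1, 1, 2, 3, 5, 8, 13, 21, 34].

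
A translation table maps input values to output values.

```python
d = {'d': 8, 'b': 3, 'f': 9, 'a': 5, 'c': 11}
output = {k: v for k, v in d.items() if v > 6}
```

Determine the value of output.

Step 1: Filter items where value > 6:
  'd': 8 > 6: kept
  'b': 3 <= 6: removed
  'f': 9 > 6: kept
  'a': 5 <= 6: removed
  'c': 11 > 6: kept
Therefore output = {'d': 8, 'f': 9, 'c': 11}.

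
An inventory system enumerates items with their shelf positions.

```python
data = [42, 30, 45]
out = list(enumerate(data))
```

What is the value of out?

Step 1: enumerate pairs each element with its index:
  (0, 42)
  (1, 30)
  (2, 45)
Therefore out = [(0, 42), (1, 30), (2, 45)].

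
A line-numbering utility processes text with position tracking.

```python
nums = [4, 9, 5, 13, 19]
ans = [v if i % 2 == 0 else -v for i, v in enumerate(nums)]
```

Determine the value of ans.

Step 1: For each (i, v), keep v if i is even, negate if odd:
  i=0 (even): keep 4
  i=1 (odd): negate to -9
  i=2 (even): keep 5
  i=3 (odd): negate to -13
  i=4 (even): keep 19
Therefore ans = [4, -9, 5, -13, 19].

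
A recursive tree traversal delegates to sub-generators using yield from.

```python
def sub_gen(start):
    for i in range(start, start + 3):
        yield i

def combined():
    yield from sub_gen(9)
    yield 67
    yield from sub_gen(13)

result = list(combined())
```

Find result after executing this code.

Step 1: combined() delegates to sub_gen(9):
  yield 9
  yield 10
  yield 11
Step 2: yield 67
Step 3: Delegates to sub_gen(13):
  yield 13
  yield 14
  yield 15
Therefore result = [9, 10, 11, 67, 13, 14, 15].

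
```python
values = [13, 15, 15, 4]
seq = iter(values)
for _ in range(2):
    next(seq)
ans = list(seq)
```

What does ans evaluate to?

Step 1: Create iterator over [13, 15, 15, 4].
Step 2: Advance 2 positions (consuming [13, 15]).
Step 3: list() collects remaining elements: [15, 4].
Therefore ans = [15, 4].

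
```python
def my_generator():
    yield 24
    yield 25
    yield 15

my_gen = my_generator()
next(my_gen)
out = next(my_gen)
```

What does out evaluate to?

Step 1: my_generator() creates a generator.
Step 2: next(my_gen) yields 24 (consumed and discarded).
Step 3: next(my_gen) yields 25, assigned to out.
Therefore out = 25.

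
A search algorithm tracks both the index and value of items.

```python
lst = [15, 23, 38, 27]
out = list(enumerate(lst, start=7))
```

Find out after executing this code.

Step 1: enumerate with start=7:
  (7, 15)
  (8, 23)
  (9, 38)
  (10, 27)
Therefore out = [(7, 15), (8, 23), (9, 38), (10, 27)].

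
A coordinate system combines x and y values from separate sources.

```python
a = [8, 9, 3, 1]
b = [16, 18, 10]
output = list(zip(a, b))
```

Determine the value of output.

Step 1: zip stops at shortest (len(a)=4, len(b)=3):
  Index 0: (8, 16)
  Index 1: (9, 18)
  Index 2: (3, 10)
Step 2: Last element of a (1) has no pair, dropped.
Therefore output = [(8, 16), (9, 18), (3, 10)].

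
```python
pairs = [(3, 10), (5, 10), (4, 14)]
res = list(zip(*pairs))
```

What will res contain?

Step 1: zip(*pairs) transposes: unzips [(3, 10), (5, 10), (4, 14)] into separate sequences.
Step 2: First elements: (3, 5, 4), second elements: (10, 10, 14).
Therefore res = [(3, 5, 4), (10, 10, 14)].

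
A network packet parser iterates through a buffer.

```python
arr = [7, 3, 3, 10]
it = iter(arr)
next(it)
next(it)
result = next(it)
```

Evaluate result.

Step 1: Create iterator over [7, 3, 3, 10].
Step 2: next() consumes 7.
Step 3: next() consumes 3.
Step 4: next() returns 3.
Therefore result = 3.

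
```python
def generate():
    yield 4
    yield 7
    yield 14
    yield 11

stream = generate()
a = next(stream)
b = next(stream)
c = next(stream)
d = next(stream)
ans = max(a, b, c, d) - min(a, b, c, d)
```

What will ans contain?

Step 1: Create generator and consume all values:
  a = next(stream) = 4
  b = next(stream) = 7
  c = next(stream) = 14
  d = next(stream) = 11
Step 2: max = 14, min = 4, ans = 14 - 4 = 10.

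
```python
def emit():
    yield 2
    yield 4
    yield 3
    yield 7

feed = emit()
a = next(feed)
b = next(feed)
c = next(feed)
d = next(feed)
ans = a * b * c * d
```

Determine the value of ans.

Step 1: Create generator and consume all values:
  a = next(feed) = 2
  b = next(feed) = 4
  c = next(feed) = 3
  d = next(feed) = 7
Step 2: ans = 2 * 4 * 3 * 7 = 168.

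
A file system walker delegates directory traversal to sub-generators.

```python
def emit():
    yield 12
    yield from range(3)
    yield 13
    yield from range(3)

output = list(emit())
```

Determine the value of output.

Step 1: Trace yields in order:
  yield 12
  yield 0
  yield 1
  yield 2
  yield 13
  yield 0
  yield 1
  yield 2
Therefore output = [12, 0, 1, 2, 13, 0, 1, 2].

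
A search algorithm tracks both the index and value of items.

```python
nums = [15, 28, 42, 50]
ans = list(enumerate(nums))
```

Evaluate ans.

Step 1: enumerate pairs each element with its index:
  (0, 15)
  (1, 28)
  (2, 42)
  (3, 50)
Therefore ans = [(0, 15), (1, 28), (2, 42), (3, 50)].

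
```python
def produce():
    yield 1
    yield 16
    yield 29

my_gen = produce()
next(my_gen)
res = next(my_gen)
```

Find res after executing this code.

Step 1: produce() creates a generator.
Step 2: next(my_gen) yields 1 (consumed and discarded).
Step 3: next(my_gen) yields 16, assigned to res.
Therefore res = 16.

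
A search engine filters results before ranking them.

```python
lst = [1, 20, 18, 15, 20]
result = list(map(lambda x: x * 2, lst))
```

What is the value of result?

Step 1: Apply lambda x: x * 2 to each element:
  1 -> 2
  20 -> 40
  18 -> 36
  15 -> 30
  20 -> 40
Therefore result = [2, 40, 36, 30, 40].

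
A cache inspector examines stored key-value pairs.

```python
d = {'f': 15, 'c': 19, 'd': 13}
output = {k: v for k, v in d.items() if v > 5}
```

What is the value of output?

Step 1: Filter items where value > 5:
  'f': 15 > 5: kept
  'c': 19 > 5: kept
  'd': 13 > 5: kept
Therefore output = {'f': 15, 'c': 19, 'd': 13}.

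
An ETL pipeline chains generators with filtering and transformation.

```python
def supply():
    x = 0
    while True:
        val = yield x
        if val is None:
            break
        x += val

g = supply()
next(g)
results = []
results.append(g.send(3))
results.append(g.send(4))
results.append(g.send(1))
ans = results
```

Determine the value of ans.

Step 1: next(g) -> yield 0.
Step 2: send(3) -> x = 3, yield 3.
Step 3: send(4) -> x = 7, yield 7.
Step 4: send(1) -> x = 8, yield 8.
Therefore ans = [3, 7, 8].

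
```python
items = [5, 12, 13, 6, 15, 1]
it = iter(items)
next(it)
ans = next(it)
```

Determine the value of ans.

Step 1: Create iterator over [5, 12, 13, 6, 15, 1].
Step 2: next() consumes 5.
Step 3: next() returns 12.
Therefore ans = 12.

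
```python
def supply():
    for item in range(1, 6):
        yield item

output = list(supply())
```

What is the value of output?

Step 1: The generator yields each value from range(1, 6).
Step 2: list() consumes all yields: [1, 2, 3, 4, 5].
Therefore output = [1, 2, 3, 4, 5].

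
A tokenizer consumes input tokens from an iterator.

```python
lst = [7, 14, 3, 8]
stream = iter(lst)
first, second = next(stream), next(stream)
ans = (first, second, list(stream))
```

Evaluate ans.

Step 1: Create iterator over [7, 14, 3, 8].
Step 2: first = 7, second = 14.
Step 3: Remaining elements: [3, 8].
Therefore ans = (7, 14, [3, 8]).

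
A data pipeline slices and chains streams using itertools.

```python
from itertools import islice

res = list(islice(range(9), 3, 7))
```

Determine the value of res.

Step 1: islice(range(9), 3, 7) takes elements at indices [3, 7).
Step 2: Elements: [3, 4, 5, 6].
Therefore res = [3, 4, 5, 6].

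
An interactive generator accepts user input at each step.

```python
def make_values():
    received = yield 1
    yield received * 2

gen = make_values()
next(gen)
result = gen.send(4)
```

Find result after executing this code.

Step 1: next(gen) advances to first yield, producing 1.
Step 2: send(4) resumes, received = 4.
Step 3: yield received * 2 = 4 * 2 = 8.
Therefore result = 8.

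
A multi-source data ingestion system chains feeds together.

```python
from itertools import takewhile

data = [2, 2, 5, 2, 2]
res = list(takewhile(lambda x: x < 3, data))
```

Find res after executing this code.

Step 1: takewhile stops at first element >= 3:
  2 < 3: take
  2 < 3: take
  5 >= 3: stop
Therefore res = [2, 2].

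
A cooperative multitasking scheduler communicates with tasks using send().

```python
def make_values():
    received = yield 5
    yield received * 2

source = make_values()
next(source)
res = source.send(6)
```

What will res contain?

Step 1: next(source) advances to first yield, producing 5.
Step 2: send(6) resumes, received = 6.
Step 3: yield received * 2 = 6 * 2 = 12.
Therefore res = 12.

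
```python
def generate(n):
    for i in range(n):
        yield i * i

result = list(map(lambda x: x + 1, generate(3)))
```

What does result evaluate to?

Step 1: generate(3) yields squares: [0, 1, 4].
Step 2: map adds 1 to each: [1, 2, 5].
Therefore result = [1, 2, 5].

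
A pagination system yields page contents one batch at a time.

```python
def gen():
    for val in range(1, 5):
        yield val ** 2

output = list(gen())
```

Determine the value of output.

Step 1: For each val in range(1, 5), yield val**2:
  val=1: yield 1**2 = 1
  val=2: yield 2**2 = 4
  val=3: yield 3**2 = 9
  val=4: yield 4**2 = 16
Therefore output = [1, 4, 9, 16].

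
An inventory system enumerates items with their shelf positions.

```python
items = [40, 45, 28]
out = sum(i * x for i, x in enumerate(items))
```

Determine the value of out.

Step 1: Compute i * x for each (i, x) in enumerate([40, 45, 28]):
  i=0, x=40: 0*40 = 0
  i=1, x=45: 1*45 = 45
  i=2, x=28: 2*28 = 56
Step 2: sum = 0 + 45 + 56 = 101.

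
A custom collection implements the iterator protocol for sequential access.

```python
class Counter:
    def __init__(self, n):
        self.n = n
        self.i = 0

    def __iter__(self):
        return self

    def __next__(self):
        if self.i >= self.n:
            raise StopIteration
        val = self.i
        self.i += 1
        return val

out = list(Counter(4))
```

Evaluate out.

Step 1: Counter(4) creates an iterator counting 0 to 3.
Step 2: list() consumes all values: [0, 1, 2, 3].
Therefore out = [0, 1, 2, 3].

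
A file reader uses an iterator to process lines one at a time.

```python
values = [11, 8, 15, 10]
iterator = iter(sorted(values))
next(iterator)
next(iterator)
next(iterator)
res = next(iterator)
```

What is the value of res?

Step 1: sorted([11, 8, 15, 10]) = [8, 10, 11, 15].
Step 2: Create iterator and skip 3 elements.
Step 3: next() returns 15.
Therefore res = 15.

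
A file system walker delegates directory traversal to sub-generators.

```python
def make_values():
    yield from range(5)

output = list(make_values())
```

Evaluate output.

Step 1: yield from delegates to the iterable, yielding each element.
Step 2: Collected values: [0, 1, 2, 3, 4].
Therefore output = [0, 1, 2, 3, 4].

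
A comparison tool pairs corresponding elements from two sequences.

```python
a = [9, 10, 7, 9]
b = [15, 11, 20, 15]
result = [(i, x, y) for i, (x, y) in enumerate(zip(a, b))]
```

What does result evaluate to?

Step 1: enumerate(zip(a, b)) gives index with paired elements:
  i=0: (9, 15)
  i=1: (10, 11)
  i=2: (7, 20)
  i=3: (9, 15)
Therefore result = [(0, 9, 15), (1, 10, 11), (2, 7, 20), (3, 9, 15)].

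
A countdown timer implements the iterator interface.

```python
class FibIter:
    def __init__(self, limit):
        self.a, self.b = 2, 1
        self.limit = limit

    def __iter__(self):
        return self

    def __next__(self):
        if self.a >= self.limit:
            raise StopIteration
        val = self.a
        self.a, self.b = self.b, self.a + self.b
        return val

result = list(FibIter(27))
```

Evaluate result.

Step 1: Fibonacci-like sequence (a=2, b=1) until >= 27:
  Yield 2, then a,b = 1,3
  Yield 1, then a,b = 3,4
  Yield 3, then a,b = 4,7
  Yield 4, then a,b = 7,11
  Yield 7, then a,b = 11,18
  Yield 11, then a,b = 18,29
  Yield 18, then a,b = 29,47
Step 2: 29 >= 27, stop.
Therefore result = [2, 1, 3, 4, 7, 11, 18].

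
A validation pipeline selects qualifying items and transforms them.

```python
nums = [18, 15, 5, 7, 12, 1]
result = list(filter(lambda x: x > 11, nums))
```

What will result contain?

Step 1: Filter elements > 11:
  18: kept
  15: kept
  5: removed
  7: removed
  12: kept
  1: removed
Therefore result = [18, 15, 12].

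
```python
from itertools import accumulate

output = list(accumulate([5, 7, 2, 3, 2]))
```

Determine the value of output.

Step 1: accumulate computes running sums:
  + 5 = 5
  + 7 = 12
  + 2 = 14
  + 3 = 17
  + 2 = 19
Therefore output = [5, 12, 14, 17, 19].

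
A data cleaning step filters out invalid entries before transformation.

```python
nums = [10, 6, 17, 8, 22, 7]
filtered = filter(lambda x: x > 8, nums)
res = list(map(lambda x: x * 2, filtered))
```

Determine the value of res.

Step 1: Filter nums for elements > 8:
  10: kept
  6: removed
  17: kept
  8: removed
  22: kept
  7: removed
Step 2: Map x * 2 on filtered [10, 17, 22]:
  10 -> 20
  17 -> 34
  22 -> 44
Therefore res = [20, 34, 44].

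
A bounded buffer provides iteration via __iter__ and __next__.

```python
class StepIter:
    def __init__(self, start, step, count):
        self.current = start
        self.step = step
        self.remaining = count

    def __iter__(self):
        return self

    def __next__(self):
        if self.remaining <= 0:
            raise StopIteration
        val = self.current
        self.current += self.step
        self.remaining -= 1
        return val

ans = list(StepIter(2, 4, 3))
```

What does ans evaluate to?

Step 1: StepIter starts at 2, increments by 4, for 3 steps:
  Yield 2, then current += 4
  Yield 6, then current += 4
  Yield 10, then current += 4
Therefore ans = [2, 6, 10].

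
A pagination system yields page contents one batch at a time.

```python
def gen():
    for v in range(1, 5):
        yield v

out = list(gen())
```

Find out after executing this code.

Step 1: The generator yields each value from range(1, 5).
Step 2: list() consumes all yields: [1, 2, 3, 4].
Therefore out = [1, 2, 3, 4].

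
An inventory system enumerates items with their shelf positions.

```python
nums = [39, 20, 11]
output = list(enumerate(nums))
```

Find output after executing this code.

Step 1: enumerate pairs each element with its index:
  (0, 39)
  (1, 20)
  (2, 11)
Therefore output = [(0, 39), (1, 20), (2, 11)].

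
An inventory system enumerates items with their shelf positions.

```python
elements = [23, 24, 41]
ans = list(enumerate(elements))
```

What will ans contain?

Step 1: enumerate pairs each element with its index:
  (0, 23)
  (1, 24)
  (2, 41)
Therefore ans = [(0, 23), (1, 24), (2, 41)].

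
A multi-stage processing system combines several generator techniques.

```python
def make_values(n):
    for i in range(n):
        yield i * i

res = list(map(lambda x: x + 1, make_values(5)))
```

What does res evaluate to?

Step 1: make_values(5) yields squares: [0, 1, 4, 9, 16].
Step 2: map adds 1 to each: [1, 2, 5, 10, 17].
Therefore res = [1, 2, 5, 10, 17].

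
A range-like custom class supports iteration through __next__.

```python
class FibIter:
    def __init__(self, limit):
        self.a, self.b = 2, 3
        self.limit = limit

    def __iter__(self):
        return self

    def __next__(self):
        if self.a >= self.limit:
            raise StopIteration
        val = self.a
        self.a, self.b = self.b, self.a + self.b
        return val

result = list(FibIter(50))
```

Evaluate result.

Step 1: Fibonacci-like sequence (a=2, b=3) until >= 50:
  Yield 2, then a,b = 3,5
  Yield 3, then a,b = 5,8
  Yield 5, then a,b = 8,13
  Yield 8, then a,b = 13,21
  Yield 13, then a,b = 21,34
  Yield 21, then a,b = 34,55
  Yield 34, then a,b = 55,89
Step 2: 55 >= 50, stop.
Therefore result = [2, 3, 5, 8, 13, 21, 34].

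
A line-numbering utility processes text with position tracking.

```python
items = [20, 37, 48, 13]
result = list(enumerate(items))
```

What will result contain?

Step 1: enumerate pairs each element with its index:
  (0, 20)
  (1, 37)
  (2, 48)
  (3, 13)
Therefore result = [(0, 20), (1, 37), (2, 48), (3, 13)].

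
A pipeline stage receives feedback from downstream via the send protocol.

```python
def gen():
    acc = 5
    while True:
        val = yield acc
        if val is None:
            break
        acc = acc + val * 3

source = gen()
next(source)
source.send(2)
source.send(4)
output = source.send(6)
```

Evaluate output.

Step 1: next() -> yield acc=5.
Step 2: send(2) -> val=2, acc = 5 + 2*3 = 11, yield 11.
Step 3: send(4) -> val=4, acc = 11 + 4*3 = 23, yield 23.
Step 4: send(6) -> val=6, acc = 23 + 6*3 = 41, yield 41.
Therefore output = 41.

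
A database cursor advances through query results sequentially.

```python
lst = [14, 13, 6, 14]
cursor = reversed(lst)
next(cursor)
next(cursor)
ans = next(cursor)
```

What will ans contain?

Step 1: reversed([14, 13, 6, 14]) gives iterator: [14, 6, 13, 14].
Step 2: First next() = 14, second next() = 6.
Step 3: Third next() = 13.
Therefore ans = 13.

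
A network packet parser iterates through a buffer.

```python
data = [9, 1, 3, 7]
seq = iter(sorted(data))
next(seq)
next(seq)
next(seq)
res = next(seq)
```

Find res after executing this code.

Step 1: sorted([9, 1, 3, 7]) = [1, 3, 7, 9].
Step 2: Create iterator and skip 3 elements.
Step 3: next() returns 9.
Therefore res = 9.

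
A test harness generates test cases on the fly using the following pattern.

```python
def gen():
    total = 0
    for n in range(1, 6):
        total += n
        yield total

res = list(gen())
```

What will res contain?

Step 1: Generator accumulates running sum:
  n=1: total = 1, yield 1
  n=2: total = 3, yield 3
  n=3: total = 6, yield 6
  n=4: total = 10, yield 10
  n=5: total = 15, yield 15
Therefore res = [1, 3, 6, 10, 15].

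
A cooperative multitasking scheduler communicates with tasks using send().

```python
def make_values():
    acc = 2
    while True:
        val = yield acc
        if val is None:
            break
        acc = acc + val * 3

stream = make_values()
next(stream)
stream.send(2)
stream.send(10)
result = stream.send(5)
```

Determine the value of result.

Step 1: next() -> yield acc=2.
Step 2: send(2) -> val=2, acc = 2 + 2*3 = 8, yield 8.
Step 3: send(10) -> val=10, acc = 8 + 10*3 = 38, yield 38.
Step 4: send(5) -> val=5, acc = 38 + 5*3 = 53, yield 53.
Therefore result = 53.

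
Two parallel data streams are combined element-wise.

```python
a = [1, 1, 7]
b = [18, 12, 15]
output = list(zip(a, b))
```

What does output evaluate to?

Step 1: zip pairs elements at same index:
  Index 0: (1, 18)
  Index 1: (1, 12)
  Index 2: (7, 15)
Therefore output = [(1, 18), (1, 12), (7, 15)].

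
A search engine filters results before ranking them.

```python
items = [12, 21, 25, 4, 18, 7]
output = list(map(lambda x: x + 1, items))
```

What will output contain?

Step 1: Apply lambda x: x + 1 to each element:
  12 -> 13
  21 -> 22
  25 -> 26
  4 -> 5
  18 -> 19
  7 -> 8
Therefore output = [13, 22, 26, 5, 19, 8].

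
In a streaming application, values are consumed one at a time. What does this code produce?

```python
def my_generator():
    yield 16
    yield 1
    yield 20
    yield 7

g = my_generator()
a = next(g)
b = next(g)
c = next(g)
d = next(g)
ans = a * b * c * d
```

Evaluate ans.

Step 1: Create generator and consume all values:
  a = next(g) = 16
  b = next(g) = 1
  c = next(g) = 20
  d = next(g) = 7
Step 2: ans = 16 * 1 * 20 * 7 = 2240.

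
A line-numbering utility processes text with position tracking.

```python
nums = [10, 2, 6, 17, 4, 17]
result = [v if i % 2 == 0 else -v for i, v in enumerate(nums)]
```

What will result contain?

Step 1: For each (i, v), keep v if i is even, negate if odd:
  i=0 (even): keep 10
  i=1 (odd): negate to -2
  i=2 (even): keep 6
  i=3 (odd): negate to -17
  i=4 (even): keep 4
  i=5 (odd): negate to -17
Therefore result = [10, -2, 6, -17, 4, -17].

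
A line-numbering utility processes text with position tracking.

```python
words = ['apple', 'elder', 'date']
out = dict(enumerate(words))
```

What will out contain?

Step 1: enumerate pairs indices with words:
  0 -> 'apple'
  1 -> 'elder'
  2 -> 'date'
Therefore out = {0: 'apple', 1: 'elder', 2: 'date'}.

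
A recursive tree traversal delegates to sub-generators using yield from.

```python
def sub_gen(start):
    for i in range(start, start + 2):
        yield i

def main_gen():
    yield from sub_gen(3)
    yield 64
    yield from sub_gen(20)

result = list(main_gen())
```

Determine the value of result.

Step 1: main_gen() delegates to sub_gen(3):
  yield 3
  yield 4
Step 2: yield 64
Step 3: Delegates to sub_gen(20):
  yield 20
  yield 21
Therefore result = [3, 4, 64, 20, 21].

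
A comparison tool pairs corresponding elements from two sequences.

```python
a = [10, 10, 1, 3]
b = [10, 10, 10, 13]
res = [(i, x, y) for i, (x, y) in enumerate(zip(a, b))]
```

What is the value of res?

Step 1: enumerate(zip(a, b)) gives index with paired elements:
  i=0: (10, 10)
  i=1: (10, 10)
  i=2: (1, 10)
  i=3: (3, 13)
Therefore res = [(0, 10, 10), (1, 10, 10), (2, 1, 10), (3, 3, 13)].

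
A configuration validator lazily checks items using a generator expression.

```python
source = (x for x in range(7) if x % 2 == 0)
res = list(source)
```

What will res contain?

Step 1: Filter range(7) keeping only even values:
  x=0: even, included
  x=1: odd, excluded
  x=2: even, included
  x=3: odd, excluded
  x=4: even, included
  x=5: odd, excluded
  x=6: even, included
Therefore res = [0, 2, 4, 6].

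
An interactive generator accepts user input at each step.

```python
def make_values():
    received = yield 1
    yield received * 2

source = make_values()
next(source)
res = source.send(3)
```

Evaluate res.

Step 1: next(source) advances to first yield, producing 1.
Step 2: send(3) resumes, received = 3.
Step 3: yield received * 2 = 3 * 2 = 6.
Therefore res = 6.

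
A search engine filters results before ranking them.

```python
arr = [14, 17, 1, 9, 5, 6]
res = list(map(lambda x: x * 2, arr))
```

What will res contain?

Step 1: Apply lambda x: x * 2 to each element:
  14 -> 28
  17 -> 34
  1 -> 2
  9 -> 18
  5 -> 10
  6 -> 12
Therefore res = [28, 34, 2, 18, 10, 12].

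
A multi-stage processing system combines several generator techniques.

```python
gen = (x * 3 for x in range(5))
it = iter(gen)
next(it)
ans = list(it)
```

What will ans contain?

Step 1: Generator produces [0, 3, 6, 9, 12].
Step 2: next(it) consumes first element (0).
Step 3: list(it) collects remaining: [3, 6, 9, 12].
Therefore ans = [3, 6, 9, 12].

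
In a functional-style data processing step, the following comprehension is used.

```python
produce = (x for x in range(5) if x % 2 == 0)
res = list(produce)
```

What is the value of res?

Step 1: Filter range(5) keeping only even values:
  x=0: even, included
  x=1: odd, excluded
  x=2: even, included
  x=3: odd, excluded
  x=4: even, included
Therefore res = [0, 2, 4].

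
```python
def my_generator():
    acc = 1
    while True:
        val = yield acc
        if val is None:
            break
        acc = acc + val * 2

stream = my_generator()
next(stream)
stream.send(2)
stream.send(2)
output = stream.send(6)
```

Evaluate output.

Step 1: next() -> yield acc=1.
Step 2: send(2) -> val=2, acc = 1 + 2*2 = 5, yield 5.
Step 3: send(2) -> val=2, acc = 5 + 2*2 = 9, yield 9.
Step 4: send(6) -> val=6, acc = 9 + 6*2 = 21, yield 21.
Therefore output = 21.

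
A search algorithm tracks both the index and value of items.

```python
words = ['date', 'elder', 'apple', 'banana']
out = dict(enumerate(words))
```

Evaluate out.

Step 1: enumerate pairs indices with words:
  0 -> 'date'
  1 -> 'elder'
  2 -> 'apple'
  3 -> 'banana'
Therefore out = {0: 'date', 1: 'elder', 2: 'apple', 3: 'banana'}.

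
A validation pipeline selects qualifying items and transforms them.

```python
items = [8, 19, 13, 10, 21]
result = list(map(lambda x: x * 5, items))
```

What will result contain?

Step 1: Apply lambda x: x * 5 to each element:
  8 -> 40
  19 -> 95
  13 -> 65
  10 -> 50
  21 -> 105
Therefore result = [40, 95, 65, 50, 105].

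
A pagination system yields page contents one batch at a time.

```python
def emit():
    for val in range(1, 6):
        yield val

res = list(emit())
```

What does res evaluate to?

Step 1: The generator yields each value from range(1, 6).
Step 2: list() consumes all yields: [1, 2, 3, 4, 5].
Therefore res = [1, 2, 3, 4, 5].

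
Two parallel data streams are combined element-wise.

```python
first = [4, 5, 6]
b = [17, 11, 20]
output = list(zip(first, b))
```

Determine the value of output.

Step 1: zip pairs elements at same index:
  Index 0: (4, 17)
  Index 1: (5, 11)
  Index 2: (6, 20)
Therefore output = [(4, 17), (5, 11), (6, 20)].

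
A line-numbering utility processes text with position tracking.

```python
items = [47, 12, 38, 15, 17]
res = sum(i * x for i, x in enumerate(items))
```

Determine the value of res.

Step 1: Compute i * x for each (i, x) in enumerate([47, 12, 38, 15, 17]):
  i=0, x=47: 0*47 = 0
  i=1, x=12: 1*12 = 12
  i=2, x=38: 2*38 = 76
  i=3, x=15: 3*15 = 45
  i=4, x=17: 4*17 = 68
Step 2: sum = 0 + 12 + 76 + 45 + 68 = 201.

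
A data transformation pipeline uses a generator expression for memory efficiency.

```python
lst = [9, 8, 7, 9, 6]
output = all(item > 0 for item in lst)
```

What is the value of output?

Step 1: Check item > 0 for each element in [9, 8, 7, 9, 6]:
  9 > 0: True
  8 > 0: True
  7 > 0: True
  9 > 0: True
  6 > 0: True
Step 2: all() returns True.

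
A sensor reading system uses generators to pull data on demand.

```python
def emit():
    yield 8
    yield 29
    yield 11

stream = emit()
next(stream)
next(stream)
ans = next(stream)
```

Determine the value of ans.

Step 1: emit() creates a generator.
Step 2: next(stream) yields 8 (consumed and discarded).
Step 3: next(stream) yields 29 (consumed and discarded).
Step 4: next(stream) yields 11, assigned to ans.
Therefore ans = 11.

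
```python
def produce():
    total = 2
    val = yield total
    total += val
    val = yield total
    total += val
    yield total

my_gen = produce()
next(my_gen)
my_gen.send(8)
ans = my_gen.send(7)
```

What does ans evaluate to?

Step 1: next() -> yield total=2.
Step 2: send(8) -> val=8, total = 2+8 = 10, yield 10.
Step 3: send(7) -> val=7, total = 10+7 = 17, yield 17.
Therefore ans = 17.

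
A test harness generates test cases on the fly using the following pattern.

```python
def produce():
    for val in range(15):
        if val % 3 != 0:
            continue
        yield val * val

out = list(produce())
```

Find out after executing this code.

Step 1: Only yield val**2 when val is divisible by 3:
  val=0: 0 % 3 == 0, yield 0**2 = 0
  val=3: 3 % 3 == 0, yield 3**2 = 9
  val=6: 6 % 3 == 0, yield 6**2 = 36
  val=9: 9 % 3 == 0, yield 9**2 = 81
  val=12: 12 % 3 == 0, yield 12**2 = 144
Therefore out = [0, 9, 36, 81, 144].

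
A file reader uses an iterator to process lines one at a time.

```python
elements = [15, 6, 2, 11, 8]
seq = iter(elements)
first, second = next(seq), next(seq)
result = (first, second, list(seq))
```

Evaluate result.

Step 1: Create iterator over [15, 6, 2, 11, 8].
Step 2: first = 15, second = 6.
Step 3: Remaining elements: [2, 11, 8].
Therefore result = (15, 6, [2, 11, 8]).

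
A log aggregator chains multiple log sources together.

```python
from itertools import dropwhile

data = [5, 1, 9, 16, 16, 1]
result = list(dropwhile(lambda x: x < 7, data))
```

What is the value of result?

Step 1: dropwhile drops elements while < 7:
  5 < 7: dropped
  1 < 7: dropped
  9: kept (dropping stopped)
Step 2: Remaining elements kept regardless of condition.
Therefore result = [9, 16, 16, 1].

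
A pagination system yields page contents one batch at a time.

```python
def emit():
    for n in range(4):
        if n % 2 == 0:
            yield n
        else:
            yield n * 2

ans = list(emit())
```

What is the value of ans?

Step 1: For each n in range(4), yield n if even, else n*2:
  n=0 (even): yield 0
  n=1 (odd): yield 1*2 = 2
  n=2 (even): yield 2
  n=3 (odd): yield 3*2 = 6
Therefore ans = [0, 2, 2, 6].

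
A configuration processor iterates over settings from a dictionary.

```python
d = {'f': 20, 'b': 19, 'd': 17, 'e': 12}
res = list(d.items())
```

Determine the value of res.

Step 1: d.items() returns (key, value) pairs in insertion order.
Therefore res = [('f', 20), ('b', 19), ('d', 17), ('e', 12)].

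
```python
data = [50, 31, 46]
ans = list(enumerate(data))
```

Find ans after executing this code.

Step 1: enumerate pairs each element with its index:
  (0, 50)
  (1, 31)
  (2, 46)
Therefore ans = [(0, 50), (1, 31), (2, 46)].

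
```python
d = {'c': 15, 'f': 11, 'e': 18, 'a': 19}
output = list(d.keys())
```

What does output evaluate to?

Step 1: d.keys() returns the dictionary keys in insertion order.
Therefore output = ['c', 'f', 'e', 'a'].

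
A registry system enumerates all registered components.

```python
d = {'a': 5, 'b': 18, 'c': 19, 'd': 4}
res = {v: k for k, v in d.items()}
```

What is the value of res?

Step 1: Invert dict (swap keys and values):
  'a': 5 -> 5: 'a'
  'b': 18 -> 18: 'b'
  'c': 19 -> 19: 'c'
  'd': 4 -> 4: 'd'
Therefore res = {5: 'a', 18: 'b', 19: 'c', 4: 'd'}.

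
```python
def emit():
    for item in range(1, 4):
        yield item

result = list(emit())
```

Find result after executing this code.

Step 1: The generator yields each value from range(1, 4).
Step 2: list() consumes all yields: [1, 2, 3].
Therefore result = [1, 2, 3].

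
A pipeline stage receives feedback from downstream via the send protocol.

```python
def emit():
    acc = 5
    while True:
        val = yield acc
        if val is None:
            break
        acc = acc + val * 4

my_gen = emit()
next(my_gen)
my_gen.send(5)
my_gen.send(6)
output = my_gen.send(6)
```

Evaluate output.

Step 1: next() -> yield acc=5.
Step 2: send(5) -> val=5, acc = 5 + 5*4 = 25, yield 25.
Step 3: send(6) -> val=6, acc = 25 + 6*4 = 49, yield 49.
Step 4: send(6) -> val=6, acc = 49 + 6*4 = 73, yield 73.
Therefore output = 73.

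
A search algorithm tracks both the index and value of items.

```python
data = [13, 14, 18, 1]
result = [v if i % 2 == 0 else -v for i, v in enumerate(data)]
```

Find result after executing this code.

Step 1: For each (i, v), keep v if i is even, negate if odd:
  i=0 (even): keep 13
  i=1 (odd): negate to -14
  i=2 (even): keep 18
  i=3 (odd): negate to -1
Therefore result = [13, -14, 18, -1].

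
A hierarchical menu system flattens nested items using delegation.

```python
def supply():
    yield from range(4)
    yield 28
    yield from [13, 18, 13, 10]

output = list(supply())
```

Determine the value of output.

Step 1: Trace yields in order:
  yield 0
  yield 1
  yield 2
  yield 3
  yield 28
  yield 13
  yield 18
  yield 13
  yield 10
Therefore output = [0, 1, 2, 3, 28, 13, 18, 13, 10].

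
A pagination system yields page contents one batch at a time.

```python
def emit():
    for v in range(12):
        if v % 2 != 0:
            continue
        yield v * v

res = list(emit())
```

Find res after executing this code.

Step 1: Only yield v**2 when v is divisible by 2:
  v=0: 0 % 2 == 0, yield 0**2 = 0
  v=2: 2 % 2 == 0, yield 2**2 = 4
  v=4: 4 % 2 == 0, yield 4**2 = 16
  v=6: 6 % 2 == 0, yield 6**2 = 36
  v=8: 8 % 2 == 0, yield 8**2 = 64
  v=10: 10 % 2 == 0, yield 10**2 = 100
Therefore res = [0, 4, 16, 36, 64, 100].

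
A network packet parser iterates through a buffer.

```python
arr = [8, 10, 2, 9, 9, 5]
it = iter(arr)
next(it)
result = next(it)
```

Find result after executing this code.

Step 1: Create iterator over [8, 10, 2, 9, 9, 5].
Step 2: next() consumes 8.
Step 3: next() returns 10.
Therefore result = 10.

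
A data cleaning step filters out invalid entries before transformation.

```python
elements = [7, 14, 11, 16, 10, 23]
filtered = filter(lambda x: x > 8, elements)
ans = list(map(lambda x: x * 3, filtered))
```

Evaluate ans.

Step 1: Filter elements for elements > 8:
  7: removed
  14: kept
  11: kept
  16: kept
  10: kept
  23: kept
Step 2: Map x * 3 on filtered [14, 11, 16, 10, 23]:
  14 -> 42
  11 -> 33
  16 -> 48
  10 -> 30
  23 -> 69
Therefore ans = [42, 33, 48, 30, 69].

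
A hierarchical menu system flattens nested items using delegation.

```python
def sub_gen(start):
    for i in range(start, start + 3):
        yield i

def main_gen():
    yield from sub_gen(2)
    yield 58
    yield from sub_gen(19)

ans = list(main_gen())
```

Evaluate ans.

Step 1: main_gen() delegates to sub_gen(2):
  yield 2
  yield 3
  yield 4
Step 2: yield 58
Step 3: Delegates to sub_gen(19):
  yield 19
  yield 20
  yield 21
Therefore ans = [2, 3, 4, 58, 19, 20, 21].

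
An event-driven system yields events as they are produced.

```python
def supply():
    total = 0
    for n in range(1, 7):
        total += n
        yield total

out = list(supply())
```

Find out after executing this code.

Step 1: Generator accumulates running sum:
  n=1: total = 1, yield 1
  n=2: total = 3, yield 3
  n=3: total = 6, yield 6
  n=4: total = 10, yield 10
  n=5: total = 15, yield 15
  n=6: total = 21, yield 21
Therefore out = [1, 3, 6, 10, 15, 21].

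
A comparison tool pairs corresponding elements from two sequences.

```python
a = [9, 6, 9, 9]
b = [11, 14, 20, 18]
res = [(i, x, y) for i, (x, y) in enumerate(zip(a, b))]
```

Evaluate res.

Step 1: enumerate(zip(a, b)) gives index with paired elements:
  i=0: (9, 11)
  i=1: (6, 14)
  i=2: (9, 20)
  i=3: (9, 18)
Therefore res = [(0, 9, 11), (1, 6, 14), (2, 9, 20), (3, 9, 18)].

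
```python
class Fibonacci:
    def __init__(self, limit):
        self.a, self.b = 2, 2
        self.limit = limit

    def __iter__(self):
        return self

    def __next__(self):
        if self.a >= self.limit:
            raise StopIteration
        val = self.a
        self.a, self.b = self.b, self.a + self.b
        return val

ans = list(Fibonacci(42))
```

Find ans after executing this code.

Step 1: Fibonacci-like sequence (a=2, b=2) until >= 42:
  Yield 2, then a,b = 2,4
  Yield 2, then a,b = 4,6
  Yield 4, then a,b = 6,10
  Yield 6, then a,b = 10,16
  Yield 10, then a,b = 16,26
  Yield 16, then a,b = 26,42
  Yield 26, then a,b = 42,68
Step 2: 42 >= 42, stop.
Therefore ans = [2, 2, 4, 6, 10, 16, 26].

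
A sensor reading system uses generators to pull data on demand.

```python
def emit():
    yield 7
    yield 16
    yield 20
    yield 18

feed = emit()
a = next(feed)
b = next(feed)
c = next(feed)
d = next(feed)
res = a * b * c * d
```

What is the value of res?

Step 1: Create generator and consume all values:
  a = next(feed) = 7
  b = next(feed) = 16
  c = next(feed) = 20
  d = next(feed) = 18
Step 2: res = 7 * 16 * 20 * 18 = 40320.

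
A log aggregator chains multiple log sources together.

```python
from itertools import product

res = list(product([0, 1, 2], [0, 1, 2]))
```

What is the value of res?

Step 1: product([0, 1, 2], [0, 1, 2]) gives all pairs:
  (0, 0)
  (0, 1)
  (0, 2)
  (1, 0)
  (1, 1)
  (1, 2)
  (2, 0)
  (2, 1)
  (2, 2)
Therefore res = [(0, 0), (0, 1), (0, 2), (1, 0), (1, 1), (1, 2), (2, 0), (2, 1), (2, 2)].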